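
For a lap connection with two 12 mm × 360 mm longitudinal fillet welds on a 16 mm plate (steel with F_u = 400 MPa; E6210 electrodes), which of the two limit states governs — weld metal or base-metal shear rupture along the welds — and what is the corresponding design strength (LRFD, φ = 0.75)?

φR_n ≈ 1700 kN (weld metal governs)

E62XX → F_EXX = 620 MPa.
t_e = 0.707 × 12 = 8.484 mm; L = 720 mm.
Weld metal: φR_n = 0.75 × 0.6 × 620 × 8.484 × 720 × 10⁻³ = 1704 kN.
Base metal (shear rupture): φR_n = 0.75 × 0.6 × 400 × 16 × 720 × 10⁻³ = 2074 kN.
Governing: weld metal.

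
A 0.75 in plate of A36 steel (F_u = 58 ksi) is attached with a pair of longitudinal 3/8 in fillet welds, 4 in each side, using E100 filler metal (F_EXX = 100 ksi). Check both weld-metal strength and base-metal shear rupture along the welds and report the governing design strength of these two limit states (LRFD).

t_e = 0.707 × 0.375 = 0.2651 in; L = 8 in.
Weld metal: φR_n = 0.75 × 0.6 × 100 × 0.2651 × 8 = 95.45 kips.
Base metal (shear rupture): φR_n = 0.75 × 0.6 × 58 × 0.75 × 8 = 156.6 kips.
Governing: weld metal.

φR_n ≈ 95.4 kips (weld metal governs)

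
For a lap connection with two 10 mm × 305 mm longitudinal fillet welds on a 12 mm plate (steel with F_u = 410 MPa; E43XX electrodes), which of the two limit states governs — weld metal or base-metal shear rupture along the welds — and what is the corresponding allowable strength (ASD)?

R_n/Ω ≈ 556 kN (weld metal governs)

E43XX → F_EXX = 430 MPa.
t_e = 0.707 × 10 = 7.07 mm; L = 610 mm.
Weld metal: R_n/Ω = (1/2.0) × 0.6 × 430 × 7.07 × 610 × 10⁻³ = 556.3 kN.
Base metal (shear rupture): R_n/Ω = (1/2.0) × 0.6 × 410 × 12 × 610 × 10⁻³ = 900.4 kN.
Governing: weld metal.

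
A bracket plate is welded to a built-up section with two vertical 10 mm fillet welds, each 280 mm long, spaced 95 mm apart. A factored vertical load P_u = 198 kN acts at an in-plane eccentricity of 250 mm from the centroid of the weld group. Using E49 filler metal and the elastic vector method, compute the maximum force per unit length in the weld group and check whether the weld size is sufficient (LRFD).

f_max ≈ 1630 N/mm; NOT adequate

E49XX → F_EXX = 490 MPa.
Total weld length L_w = 560 mm. Treat welds as unit-width lines.
Polar moment about centroid: J = 2[d³/12 + d(b/2)²] = 2[280³/12 + 280×47.5²] = 4922000 mm³.
Direct shear f_v = P/L_w = 198×10³ / 560 = 353.6 N/mm (vertical).
Torsion M = P·e = 198×10³ × 250 = 49500000 N·mm.
Critical point at (x, y) = (47.5, 140) from centroid. f_tx = M·y/J = 1408 N/mm; f_ty = M·x/J = 477.7 N/mm.
Resultant f_max = √[f_tx² + (f_v + f_ty)²] = √[1408² + (353.6 + 477.7)²] = 1635 N/mm.
Capacity per unit length: φr_n = 0.75 × 0.6 × 490 × (0.707 × 10) = 1559 N/mm.
1635 > 1559 → NOT adequate.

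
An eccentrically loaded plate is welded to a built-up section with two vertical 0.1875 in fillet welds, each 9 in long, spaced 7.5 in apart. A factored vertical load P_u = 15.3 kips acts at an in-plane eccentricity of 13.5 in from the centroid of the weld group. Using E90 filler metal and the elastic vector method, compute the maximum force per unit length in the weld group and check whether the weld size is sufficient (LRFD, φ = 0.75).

E90XX → F_EXX = 90 ksi.
Total weld length L_w = 18 in. Treat welds as unit-width lines.
Polar moment about centroid: J = 2[d³/12 + d(b/2)²] = 2[9³/12 + 9×3.75²] = 374.6 in³.
Direct shear f_v = P/L_w = 15.3 / 18 = 0.85 kip/in (vertical).
Torsion M = P·e = 15.3 × 13.5 = 206.55 kip·in.
Critical point at (x, y) = (3.75, 4.5) from centroid. f_tx = M·y/J = 2.481 kip/in; f_ty = M·x/J = 2.068 kip/in.
Resultant f_max = √[f_tx² + (f_v + f_ty)²] = √[2.481² + (0.85 + 2.068)²] = 3.83 kip/in.
Capacity per unit length: φr_n = 0.75 × 0.6 × 90 × (0.707 × 0.1875) = 5.369 kip/in.
3.83 ≤ 5.369 → adequate.

f_max ≈ 3.83 kip/in; adequate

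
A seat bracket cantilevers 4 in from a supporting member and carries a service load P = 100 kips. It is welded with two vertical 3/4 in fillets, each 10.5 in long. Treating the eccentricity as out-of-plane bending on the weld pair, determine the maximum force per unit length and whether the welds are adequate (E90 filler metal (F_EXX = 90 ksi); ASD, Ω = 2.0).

f_max ≈ 11.9 kip/in; adequate

L_w = 2 × 10.5 = 21 in; section modulus (unit throat) S = 2 × L²/6 = 36.75 in².
Direct shear f_v = P/L_w = 100/21 = 4.762 kip/in.
Moment M = P × e = 100 × 4 = 400 kip·in; bending f_b = M/S = 10.88 kip/in.
f_max = √(f_v² + f_b²) = √(4.762² + 10.88²) = 11.88 kip/in.
r_n/Ω = (1/2.0) × 0.6 × 90 × (0.707 × 0.75) = 14.32 kip/in → adequate.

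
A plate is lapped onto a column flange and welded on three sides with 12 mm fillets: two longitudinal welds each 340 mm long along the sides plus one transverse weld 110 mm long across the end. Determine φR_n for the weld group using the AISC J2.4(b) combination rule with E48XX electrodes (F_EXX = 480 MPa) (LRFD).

φR_n ≈ 1450 kN

t_e = 0.707 × 12 = 8.484 mm.
R_nwl = 0.6 × 480 × 8.484 × 680 × 10⁻³ = 1662 kN (longitudinal, 2 welds).
R_nwt = 0.6 × 480 × 8.484 × 110 × 10⁻³ = 268.8 kN (transverse, base value).
(i) R_nwl + R_nwt = 1930 kN; (ii) 0.85 R_nwl + 1.5 R_nwt = 1815 kN.
R_n = max = 1930 kN [governs: (i)]; φR_n = 1448 kN.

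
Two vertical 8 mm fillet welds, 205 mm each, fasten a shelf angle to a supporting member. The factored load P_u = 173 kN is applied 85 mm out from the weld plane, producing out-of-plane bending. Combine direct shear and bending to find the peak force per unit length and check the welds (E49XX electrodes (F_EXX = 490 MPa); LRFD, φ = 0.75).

f_max ≈ 1130 N/mm; adequate

L_w = 2 × 205 = 410 mm; section modulus (unit throat) S = 2 × L²/6 = 14010 mm².
Direct shear f_v = P/L_w = 173×10³/410 = 422 N/mm.
Moment M = P × e = 173×10³ × 85 = 14705000 N·mm; bending f_b = M/S = 1050 N/mm.
f_max = √(f_v² + f_b²) = √(422² + 1050²) = 1131 N/mm.
φr_n = 0.75 × 0.6 × 490 × (0.707 × 8) = 1247 N/mm → adequate.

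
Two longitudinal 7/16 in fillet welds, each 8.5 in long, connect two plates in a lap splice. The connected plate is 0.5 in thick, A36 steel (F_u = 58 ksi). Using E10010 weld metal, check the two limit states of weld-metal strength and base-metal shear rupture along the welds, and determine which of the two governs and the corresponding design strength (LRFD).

φR_n ≈ 222 kips (base-metal shear rupture governs)

E100XX → F_EXX = 100 ksi.
t_e = 0.707 × 0.4375 = 0.3093 in; L = 17 in.
Weld metal: φR_n = 0.75 × 0.6 × 100 × 0.3093 × 17 = 236.6 kips.
Base metal (shear rupture): φR_n = 0.75 × 0.6 × 58 × 0.5 × 17 = 221.8 kips.
Governing: base-metal shear rupture.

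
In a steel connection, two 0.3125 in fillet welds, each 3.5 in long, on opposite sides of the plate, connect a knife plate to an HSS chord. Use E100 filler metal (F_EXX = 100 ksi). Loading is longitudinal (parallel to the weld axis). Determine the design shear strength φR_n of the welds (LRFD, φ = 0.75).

φR_n ≈ 69.6 kips

Effective throat t_e = 0.707 × 0.3125 = 0.2209 in.
Total length L = 7 in; A_we = 0.2209 × 7 = 1.547 in².
F_nw = 0.6 F_EXX = 0.6 × 100 = 60 ksi.
φR_n = 0.75 × 60 × 1.547 = 69.6 kips.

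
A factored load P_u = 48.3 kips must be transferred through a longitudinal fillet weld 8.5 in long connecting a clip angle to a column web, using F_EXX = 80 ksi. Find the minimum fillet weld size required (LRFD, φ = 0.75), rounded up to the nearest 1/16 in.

Total weld length L = 8.5 in.
Required throat t_e = P_u / (φ × 0.6 F_EXX × L) = 48.3 / (0.75 × 0.6 × 80 × 8.5) = 0.1578 in.
Required leg w = t_e / 0.707 = 0.2233 in → use 1/4 in.

w = 1/4 in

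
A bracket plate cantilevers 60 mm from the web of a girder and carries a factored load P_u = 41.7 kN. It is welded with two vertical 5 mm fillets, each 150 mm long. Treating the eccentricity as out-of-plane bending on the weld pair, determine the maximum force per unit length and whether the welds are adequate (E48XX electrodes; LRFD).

E48XX → F_EXX = 480 MPa.
L_w = 2 × 150 = 300 mm; section modulus (unit throat) S = 2 × L²/6 = 7500 mm².
Direct shear f_v = P/L_w = 41.7×10³/300 = 139 N/mm.
Moment M = P × e = 41.7×10³ × 60 = 2502000 N·mm; bending f_b = M/S = 333.6 N/mm.
f_max = √(f_v² + f_b²) = √(139² + 333.6²) = 361.4 N/mm.
φr_n = 0.75 × 0.6 × 480 × (0.707 × 5) = 763.6 N/mm → adequate.

f_max ≈ 361 N/mm; adequate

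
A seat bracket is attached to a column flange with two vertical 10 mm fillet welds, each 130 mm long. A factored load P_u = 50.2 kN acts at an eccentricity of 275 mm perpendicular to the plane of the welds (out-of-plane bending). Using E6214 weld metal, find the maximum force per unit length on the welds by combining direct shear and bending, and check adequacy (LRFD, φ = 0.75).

f_max ≈ 2460 N/mm; NOT adequate

E62XX → F_EXX = 620 MPa.
L_w = 2 × 130 = 260 mm; section modulus (unit throat) S = 2 × L²/6 = 5633 mm².
Direct shear f_v = P/L_w = 50.2×10³/260 = 193.1 N/mm.
Moment M = P × e = 50.2×10³ × 275 = 13805000 N·mm; bending f_b = M/S = 2451 N/mm.
f_max = √(f_v² + f_b²) = √(193.1² + 2451²) = 2458 N/mm.
φr_n = 0.75 × 0.6 × 620 × (0.707 × 10) = 1973 N/mm → NOT adequate.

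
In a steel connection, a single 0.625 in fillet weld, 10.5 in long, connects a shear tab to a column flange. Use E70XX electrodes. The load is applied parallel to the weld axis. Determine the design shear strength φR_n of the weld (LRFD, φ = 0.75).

φR_n ≈ 146 kip

E70XX → F_EXX = 70 ksi.
Effective throat t_e = 0.707 × 0.625 = 0.4419 in.
Total length L = 10.5 in; A_we = 0.4419 × 10.5 = 4.64 in².
F_nw = 0.6 F_EXX = 0.6 × 70 = 42 ksi.
φR_n = 0.75 × 42 × 4.64 = 146.2 kip.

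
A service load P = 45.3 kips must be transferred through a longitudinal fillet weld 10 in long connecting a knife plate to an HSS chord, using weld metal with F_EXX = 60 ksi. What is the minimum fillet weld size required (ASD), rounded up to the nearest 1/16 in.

w = 3/8 in

Total weld length L = 10 in.
Required throat t_e = P × Ω / (0.6 F_EXX × L) = 45.3 × 2.0 / (0.6 × 60 × 10) = 0.2517 in.
Required leg w = t_e / 0.707 = 0.356 in → use 3/8 in.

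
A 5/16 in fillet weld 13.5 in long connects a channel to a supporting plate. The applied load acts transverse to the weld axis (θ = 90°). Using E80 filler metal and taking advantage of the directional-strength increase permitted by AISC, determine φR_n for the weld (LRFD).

φR_n ≈ 161 kip

E80XX → F_EXX = 80 ksi.
t_e = 0.707 × 0.3125 = 0.2209 in; A_we = 0.2209 × 13.5 = 2.983 in².
Directional factor: 1.0 + 0.5 sin^1.5(90°) = 1.5.
F_nw = 0.6 × 80 × 1.5 = 72 ksi.
φR_n = 0.75 × 72 × 2.983 = 161.1 kip.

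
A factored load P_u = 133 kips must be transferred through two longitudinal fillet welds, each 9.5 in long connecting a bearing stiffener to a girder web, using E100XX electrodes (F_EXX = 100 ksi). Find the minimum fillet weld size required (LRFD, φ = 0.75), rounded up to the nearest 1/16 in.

w = 1/4 in

Total weld length L = 19 in.
Required throat t_e = P_u / (φ × 0.6 F_EXX × L) = 133 / (0.75 × 0.6 × 100 × 19) = 0.1556 in.
Required leg w = t_e / 0.707 = 0.22 in → use 1/4 in.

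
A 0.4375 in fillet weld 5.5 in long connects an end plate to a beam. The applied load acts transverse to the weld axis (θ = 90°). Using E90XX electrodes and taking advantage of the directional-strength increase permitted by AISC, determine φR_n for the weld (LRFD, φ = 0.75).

φR_n ≈ 103 kips

E90XX → F_EXX = 90 ksi.
t_e = 0.707 × 0.4375 = 0.3093 in; A_we = 0.3093 × 5.5 = 1.701 in².
Directional factor: 1.0 + 0.5 sin^1.5(90°) = 1.5.
F_nw = 0.6 × 90 × 1.5 = 81 ksi.
φR_n = 0.75 × 81 × 1.701 = 103.3 kips.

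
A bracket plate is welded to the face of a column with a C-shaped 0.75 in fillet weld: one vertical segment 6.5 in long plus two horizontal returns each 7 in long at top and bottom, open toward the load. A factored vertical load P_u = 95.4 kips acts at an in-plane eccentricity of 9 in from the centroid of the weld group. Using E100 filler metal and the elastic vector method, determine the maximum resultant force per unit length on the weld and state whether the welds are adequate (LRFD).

E100XX → F_EXX = 100 ksi.
Total weld length L_w = 20.5 in. Treat welds as unit-width lines.
Centroid: x̄ = 2×7×3.5 / 20.5 = 2.39 in from the vertical weld.
Polar moment about centroid: J = I_x + I_y = [6.5³/12 + 2×7×3.25²] + [6.5×2.39² + 2(7³/12 + 7×1.11²)] = 282.3 in³.
Direct shear f_v = P/L_w = 95.4 / 20.5 = 4.654 kip/in (vertical).
Torsion M = P·e = 95.4 × 9 = 858.6 kip·in.
Critical point at (x, y) = (4.61, 3.25) from centroid. f_tx = M·y/J = 9.885 kip/in; f_ty = M·x/J = 14.02 kip/in.
Resultant f_max = √[f_tx² + (f_v + f_ty)²] = √[9.885² + (4.654 + 14.02)²] = 21.13 kip/in.
Capacity per unit length: φr_n = 0.75 × 0.6 × 100 × (0.707 × 0.75) = 23.86 kip/in.
21.13 ≤ 23.86 → adequate.

f_max ≈ 21.1 kip/in; adequate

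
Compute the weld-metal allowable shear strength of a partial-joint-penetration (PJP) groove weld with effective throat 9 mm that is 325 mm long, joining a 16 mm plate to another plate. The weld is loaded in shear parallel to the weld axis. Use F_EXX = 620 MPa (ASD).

Effective throat (given) t_e = 9 mm.
A_we = 9 × 325 = 2925 mm².
F_nw = 0.6 F_EXX = 372 MPa.
R_n/Ω = (372 × 2925) / 2.0 × 10⁻³ = 544 kN.

R_n/Ω ≈ 544 kN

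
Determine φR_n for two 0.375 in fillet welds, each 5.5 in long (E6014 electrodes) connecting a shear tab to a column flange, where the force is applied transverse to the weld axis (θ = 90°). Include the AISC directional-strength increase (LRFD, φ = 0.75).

φR_n ≈ 118 kips

E60XX → F_EXX = 60 ksi.
t_e = 0.707 × 0.375 = 0.2651 in; A_we = 0.2651 × 11 = 2.916 in².
Directional factor: 1.0 + 0.5 sin^1.5(90°) = 1.5.
F_nw = 0.6 × 60 × 1.5 = 54 ksi.
φR_n = 0.75 × 54 × 2.916 = 118.1 kips.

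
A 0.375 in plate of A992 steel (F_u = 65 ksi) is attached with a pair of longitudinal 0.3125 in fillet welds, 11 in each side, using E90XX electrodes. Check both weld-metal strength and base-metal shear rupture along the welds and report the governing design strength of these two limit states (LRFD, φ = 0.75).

E90XX → F_EXX = 90 ksi.
t_e = 0.707 × 0.3125 = 0.2209 in; L = 22 in.
Weld metal: φR_n = 0.75 × 0.6 × 90 × 0.2209 × 22 = 196.9 kip.
Base metal (shear rupture): φR_n = 0.75 × 0.6 × 65 × 0.375 × 22 = 241.3 kip.
Governing: weld metal.

φR_n ≈ 197 kip (weld metal governs)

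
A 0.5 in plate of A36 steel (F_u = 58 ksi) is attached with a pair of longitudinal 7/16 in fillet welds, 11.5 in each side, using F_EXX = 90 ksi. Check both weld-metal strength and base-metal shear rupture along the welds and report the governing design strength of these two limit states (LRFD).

t_e = 0.707 × 0.4375 = 0.3093 in; L = 23 in.
Weld metal: φR_n = 0.75 × 0.6 × 90 × 0.3093 × 23 = 288.1 kip.
Base metal (shear rupture): φR_n = 0.75 × 0.6 × 58 × 0.5 × 23 = 300.1 kip.
Governing: weld metal.

φR_n ≈ 288 kip (weld metal governs)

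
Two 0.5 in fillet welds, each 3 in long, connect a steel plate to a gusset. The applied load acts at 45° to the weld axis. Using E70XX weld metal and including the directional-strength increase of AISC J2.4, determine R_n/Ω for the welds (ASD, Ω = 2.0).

E70XX → F_EXX = 70 ksi.
t_e = 0.707 × 0.5 = 0.3535 in; A_we = 0.3535 × 6 = 2.121 in².
Directional factor: 1.0 + 0.5 sin^1.5(45°) = 1.297.
F_nw = 0.6 × 70 × 1.297 = 54.49 ksi.
R_n/Ω = (54.49 × 2.121) / 2.0 = 57.78 kip.

R_n/Ω ≈ 57.8 kip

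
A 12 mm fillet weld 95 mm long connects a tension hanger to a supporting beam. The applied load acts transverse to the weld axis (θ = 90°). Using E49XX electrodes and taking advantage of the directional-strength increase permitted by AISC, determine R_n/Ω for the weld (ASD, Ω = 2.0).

E49XX → F_EXX = 490 MPa.
t_e = 0.707 × 12 = 8.484 mm; A_we = 8.484 × 95 = 806 mm².
Directional factor: 1.0 + 0.5 sin^1.5(90°) = 1.5.
F_nw = 0.6 × 490 × 1.5 = 441 MPa.
R_n/Ω = (441 × 806) / 2.0 × 10⁻³ = 177.7 kN.

R_n/Ω ≈ 178 kN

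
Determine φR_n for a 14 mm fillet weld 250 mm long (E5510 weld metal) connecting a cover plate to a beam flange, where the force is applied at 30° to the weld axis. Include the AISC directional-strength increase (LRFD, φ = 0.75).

φR_n ≈ 721 kN

E55XX → F_EXX = 550 MPa.
t_e = 0.707 × 14 = 9.898 mm; A_we = 9.898 × 250 = 2474 mm².
Directional factor: 1.0 + 0.5 sin^1.5(30°) = 1.177.
F_nw = 0.6 × 550 × 1.177 = 388.3 MPa.
φR_n = 0.75 × 388.3 × 2474 × 10⁻³ = 720.7 kN.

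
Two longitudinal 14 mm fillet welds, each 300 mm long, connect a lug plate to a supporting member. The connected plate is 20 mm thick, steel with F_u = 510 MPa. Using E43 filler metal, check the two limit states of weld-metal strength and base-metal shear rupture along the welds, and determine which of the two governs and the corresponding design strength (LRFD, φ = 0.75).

φR_n ≈ 1150 kN (weld metal governs)

E43XX → F_EXX = 430 MPa.
t_e = 0.707 × 14 = 9.898 mm; L = 600 mm.
Weld metal: φR_n = 0.75 × 0.6 × 430 × 9.898 × 600 × 10⁻³ = 1149 kN.
Base metal (shear rupture): φR_n = 0.75 × 0.6 × 510 × 20 × 600 × 10⁻³ = 2754 kN.
Governing: weld metal.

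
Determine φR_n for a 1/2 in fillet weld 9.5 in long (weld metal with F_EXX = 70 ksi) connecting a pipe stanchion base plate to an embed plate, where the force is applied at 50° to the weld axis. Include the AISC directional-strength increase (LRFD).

t_e = 0.707 × 0.5 = 0.3535 in; A_we = 0.3535 × 9.5 = 3.358 in².
Directional factor: 1.0 + 0.5 sin^1.5(50°) = 1.335.
F_nw = 0.6 × 70 × 1.335 = 56.08 ksi.
φR_n = 0.75 × 56.08 × 3.358 = 141.2 kip.

φR_n ≈ 141 kip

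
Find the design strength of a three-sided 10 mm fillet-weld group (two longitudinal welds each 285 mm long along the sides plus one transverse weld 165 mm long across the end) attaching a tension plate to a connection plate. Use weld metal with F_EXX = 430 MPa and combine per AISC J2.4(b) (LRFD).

t_e = 0.707 × 10 = 7.07 mm.
R_nwl = 0.6 × 430 × 7.07 × 570 × 10⁻³ = 1040 kN (longitudinal, 2 welds).
R_nwt = 0.6 × 430 × 7.07 × 165 × 10⁻³ = 301 kN (transverse, base value).
(i) R_nwl + R_nwt = 1341 kN; (ii) 0.85 R_nwl + 1.5 R_nwt = 1335 kN.
R_n = max = 1341 kN [governs: (i)]; φR_n = 1006 kN.

φR_n ≈ 1010 kN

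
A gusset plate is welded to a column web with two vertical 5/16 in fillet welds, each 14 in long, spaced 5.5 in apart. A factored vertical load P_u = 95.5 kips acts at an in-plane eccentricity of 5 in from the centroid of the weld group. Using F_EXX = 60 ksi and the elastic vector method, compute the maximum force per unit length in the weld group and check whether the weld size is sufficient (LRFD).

Total weld length L_w = 28 in. Treat welds as unit-width lines.
Polar moment about centroid: J = 2[d³/12 + d(b/2)²] = 2[14³/12 + 14×2.75²] = 669.1 in³.
Direct shear f_v = P/L_w = 95.5 / 28 = 3.411 kip/in (vertical).
Torsion M = P·e = 95.5 × 5 = 477.5 kip·in.
Critical point at (x, y) = (2.75, 7) from centroid. f_tx = M·y/J = 4.996 kip/in; f_ty = M·x/J = 1.963 kip/in.
Resultant f_max = √[f_tx² + (f_v + f_ty)²] = √[4.996² + (3.411 + 1.963)²] = 7.337 kip/in.
Capacity per unit length: φr_n = 0.75 × 0.6 × 60 × (0.707 × 0.3125) = 5.965 kip/in.
7.337 > 5.965 → NOT adequate.

f_max ≈ 7.34 kip/in; NOT adequate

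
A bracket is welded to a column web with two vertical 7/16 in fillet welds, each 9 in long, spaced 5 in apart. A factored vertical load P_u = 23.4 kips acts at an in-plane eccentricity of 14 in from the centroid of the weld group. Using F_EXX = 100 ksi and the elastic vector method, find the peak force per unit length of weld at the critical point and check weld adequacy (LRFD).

Total weld length L_w = 18 in. Treat welds as unit-width lines.
Polar moment about centroid: J = 2[d³/12 + d(b/2)²] = 2[9³/12 + 9×2.5²] = 234 in³.
Direct shear f_v = P/L_w = 23.4 / 18 = 1.3 kip/in (vertical).
Torsion M = P·e = 23.4 × 14 = 327.6 kip·in.
Critical point at (x, y) = (2.5, 4.5) from centroid. f_tx = M·y/J = 6.3 kip/in; f_ty = M·x/J = 3.5 kip/in.
Resultant f_max = √[f_tx² + (f_v + f_ty)²] = √[6.3² + (1.3 + 3.5)²] = 7.92 kip/in.
Capacity per unit length: φr_n = 0.75 × 0.6 × 100 × (0.707 × 0.4375) = 13.92 kip/in.
7.92 ≤ 13.92 → adequate.

f_max ≈ 7.92 kip/in; adequate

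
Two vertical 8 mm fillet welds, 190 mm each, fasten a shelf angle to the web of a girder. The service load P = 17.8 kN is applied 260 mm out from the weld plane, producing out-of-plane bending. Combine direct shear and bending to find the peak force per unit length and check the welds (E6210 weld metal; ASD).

E62XX → F_EXX = 620 MPa.
L_w = 2 × 190 = 380 mm; section modulus (unit throat) S = 2 × L²/6 = 12030 mm².
Direct shear f_v = P/L_w = 17.8×10³/380 = 46.84 N/mm.
Moment M = P × e = 17.8×10³ × 260 = 4628000 N·mm; bending f_b = M/S = 384.6 N/mm.
f_max = √(f_v² + f_b²) = √(46.84² + 384.6²) = 387.4 N/mm.
r_n/Ω = (1/2.0) × 0.6 × 620 × (0.707 × 8) = 1052 N/mm → adequate.

f_max ≈ 387 N/mm; adequate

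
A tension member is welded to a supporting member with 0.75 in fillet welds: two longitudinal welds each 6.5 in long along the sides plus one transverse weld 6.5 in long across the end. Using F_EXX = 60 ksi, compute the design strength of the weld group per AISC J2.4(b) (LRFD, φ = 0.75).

φR_n ≈ 298 kips

t_e = 0.707 × 0.75 = 0.5302 in.
R_nwl = 0.6 × 60 × 0.5302 × 13 = 248.2 kips (longitudinal, 2 welds).
R_nwt = 0.6 × 60 × 0.5302 × 6.5 = 124.1 kips (transverse, base value).
(i) R_nwl + R_nwt = 372.2 kips; (ii) 0.85 R_nwl + 1.5 R_nwt = 397.1 kips.
R_n = max = 397.1 kips [governs: (ii)]; φR_n = 297.8 kips.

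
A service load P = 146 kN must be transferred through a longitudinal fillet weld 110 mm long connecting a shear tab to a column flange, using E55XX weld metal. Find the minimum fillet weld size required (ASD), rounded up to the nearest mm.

w = 12 mm

E55XX → F_EXX = 550 MPa.
Total weld length L = 110 mm.
Required throat t_e = P × Ω / (0.6 F_EXX × L) = 146 × 2.0 / (0.6 × 550 × 110 × 10⁻³) = 8.044 mm.
Required leg w = t_e / 0.707 = 11.38 mm → use 12 mm.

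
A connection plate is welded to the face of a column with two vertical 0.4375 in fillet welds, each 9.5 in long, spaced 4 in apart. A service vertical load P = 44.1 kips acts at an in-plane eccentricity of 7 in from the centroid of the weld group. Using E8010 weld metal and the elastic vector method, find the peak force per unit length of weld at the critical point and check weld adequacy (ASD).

f_max ≈ 8.44 kip/in; NOT adequate

E80XX → F_EXX = 80 ksi.
Total weld length L_w = 19 in. Treat welds as unit-width lines.
Polar moment about centroid: J = 2[d³/12 + d(b/2)²] = 2[9.5³/12 + 9.5×2²] = 218.9 in³.
Direct shear f_v = P/L_w = 44.1 / 19 = 2.321 kip/in (vertical).
Torsion M = P·e = 44.1 × 7 = 308.7 kip·in.
Critical point at (x, y) = (2, 4.75) from centroid. f_tx = M·y/J = 6.699 kip/in; f_ty = M·x/J = 2.821 kip/in.
Resultant f_max = √[f_tx² + (f_v + f_ty)²] = √[6.699² + (2.321 + 2.821)²] = 8.444 kip/in.
Capacity per unit length: r_n/Ω = (1/2.0) × 0.6 × 80 × (0.707 × 0.4375) = 7.423 kip/in.
8.444 > 7.423 → NOT adequate.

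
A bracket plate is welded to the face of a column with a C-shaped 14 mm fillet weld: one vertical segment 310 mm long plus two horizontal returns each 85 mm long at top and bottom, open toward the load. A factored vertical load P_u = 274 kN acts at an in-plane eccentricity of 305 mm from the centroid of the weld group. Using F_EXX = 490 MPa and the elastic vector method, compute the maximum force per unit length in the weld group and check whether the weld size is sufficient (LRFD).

Total weld length L_w = 480 mm. Treat welds as unit-width lines.
Centroid: x̄ = 2×85×42.5 / 480 = 15.05 mm from the vertical weld.
Polar moment about centroid: J = I_x + I_y = [310³/12 + 2×85×155²] + [310×15.05² + 2(85³/12 + 85×27.45²)] = 6867000 mm³.
Direct shear f_v = P/L_w = 274×10³ / 480 = 570.8 N/mm (vertical).
Torsion M = P·e = 274×10³ × 305 = 83570000 N·mm.
Critical point at (x, y) = (69.95, 155) from centroid. f_tx = M·y/J = 1886 N/mm; f_ty = M·x/J = 851.2 N/mm.
Resultant f_max = √[f_tx² + (f_v + f_ty)²] = √[1886² + (570.8 + 851.2)²] = 2362 N/mm.
Capacity per unit length: φr_n = 0.75 × 0.6 × 490 × (0.707 × 14) = 2183 N/mm.
2362 > 2183 → NOT adequate.

f_max ≈ 2360 N/mm; NOT adequate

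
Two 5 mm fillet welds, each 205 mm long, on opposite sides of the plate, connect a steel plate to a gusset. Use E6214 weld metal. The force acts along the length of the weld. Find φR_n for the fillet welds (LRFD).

φR_n ≈ 404 kN

E62XX → F_EXX = 620 MPa.
Effective throat t_e = 0.707 × 5 = 3.535 mm.
Total length L = 410 mm; A_we = 3.535 × 410 = 1449 mm².
F_nw = 0.6 F_EXX = 0.6 × 620 = 372 MPa.
φR_n = 0.75 × 372 × 1449 × 10⁻³ = 404.4 kN.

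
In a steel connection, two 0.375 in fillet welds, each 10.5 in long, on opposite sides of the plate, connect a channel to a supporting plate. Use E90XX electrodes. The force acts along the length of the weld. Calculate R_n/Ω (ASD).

R_n/Ω ≈ 150 kips

E90XX → F_EXX = 90 ksi.
Effective throat t_e = 0.707 × 0.375 = 0.2651 in.
Total length L = 21 in; A_we = 0.2651 × 21 = 5.568 in².
F_nw = 0.6 F_EXX = 0.6 × 90 = 54 ksi.
R_n = 54 × 5.568 = 300.7 kips; R_n/Ω = 300.7/2.0 = 150.3 kips.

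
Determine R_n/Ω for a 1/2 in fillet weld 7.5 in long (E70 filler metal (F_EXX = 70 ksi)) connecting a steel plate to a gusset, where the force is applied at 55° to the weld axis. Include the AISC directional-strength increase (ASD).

t_e = 0.707 × 0.5 = 0.3535 in; A_we = 0.3535 × 7.5 = 2.651 in².
Directional factor: 1.0 + 0.5 sin^1.5(55°) = 1.371.
F_nw = 0.6 × 70 × 1.371 = 57.57 ksi.
R_n/Ω = (57.57 × 2.651) / 2.0 = 76.32 kip.

R_n/Ω ≈ 76.3 kip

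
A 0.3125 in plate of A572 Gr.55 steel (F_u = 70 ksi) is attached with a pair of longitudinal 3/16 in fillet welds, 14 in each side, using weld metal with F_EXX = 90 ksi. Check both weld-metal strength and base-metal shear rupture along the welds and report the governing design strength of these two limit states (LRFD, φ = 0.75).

φR_n ≈ 150 kip (weld metal governs)

t_e = 0.707 × 0.1875 = 0.1326 in; L = 28 in.
Weld metal: φR_n = 0.75 × 0.6 × 90 × 0.1326 × 28 = 150.3 kip.
Base metal (shear rupture): φR_n = 0.75 × 0.6 × 70 × 0.3125 × 28 = 275.6 kip.
Governing: weld metal.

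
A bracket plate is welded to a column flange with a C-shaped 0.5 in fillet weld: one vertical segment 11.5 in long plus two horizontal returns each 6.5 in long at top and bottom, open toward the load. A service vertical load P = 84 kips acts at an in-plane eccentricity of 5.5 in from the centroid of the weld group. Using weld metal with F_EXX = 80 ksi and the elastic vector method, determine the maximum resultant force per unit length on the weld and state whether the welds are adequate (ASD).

f_max ≈ 7.83 kip/in; adequate

Total weld length L_w = 24.5 in. Treat welds as unit-width lines.
Centroid: x̄ = 2×6.5×3.25 / 24.5 = 1.724 in from the vertical weld.
Polar moment about centroid: J = I_x + I_y = [11.5³/12 + 2×6.5×5.75²] + [11.5×1.724² + 2(6.5³/12 + 6.5×1.526²)] = 666.8 in³.
Direct shear f_v = P/L_w = 84 / 24.5 = 3.429 kip/in (vertical).
Torsion M = P·e = 84 × 5.5 = 462 kip·in.
Critical point at (x, y) = (4.776, 5.75) from centroid. f_tx = M·y/J = 3.984 kip/in; f_ty = M·x/J = 3.309 kip/in.
Resultant f_max = √[f_tx² + (f_v + f_ty)²] = √[3.984² + (3.429 + 3.309)²] = 7.827 kip/in.
Capacity per unit length: r_n/Ω = (1/2.0) × 0.6 × 80 × (0.707 × 0.5) = 8.484 kip/in.
7.827 ≤ 8.484 → adequate.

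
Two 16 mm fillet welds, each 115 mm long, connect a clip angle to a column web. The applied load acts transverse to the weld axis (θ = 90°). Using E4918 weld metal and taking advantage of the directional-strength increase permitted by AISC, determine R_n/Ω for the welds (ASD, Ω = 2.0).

E49XX → F_EXX = 490 MPa.
t_e = 0.707 × 16 = 11.31 mm; A_we = 11.31 × 230 = 2602 mm².
Directional factor: 1.0 + 0.5 sin^1.5(90°) = 1.5.
F_nw = 0.6 × 490 × 1.5 = 441 MPa.
R_n/Ω = (441 × 2602) / 2.0 × 10⁻³ = 573.7 kN.

R_n/Ω ≈ 574 kN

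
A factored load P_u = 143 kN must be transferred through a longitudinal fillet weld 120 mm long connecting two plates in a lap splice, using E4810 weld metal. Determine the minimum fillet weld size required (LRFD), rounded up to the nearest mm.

w = 8 mm

E48XX → F_EXX = 480 MPa.
Total weld length L = 120 mm.
Required throat t_e = P_u / (φ × 0.6 F_EXX × L) = 143 / (0.75 × 0.6 × 480 × 120 × 10⁻³) = 5.517 mm.
Required leg w = t_e / 0.707 = 7.803 mm → use 8 mm.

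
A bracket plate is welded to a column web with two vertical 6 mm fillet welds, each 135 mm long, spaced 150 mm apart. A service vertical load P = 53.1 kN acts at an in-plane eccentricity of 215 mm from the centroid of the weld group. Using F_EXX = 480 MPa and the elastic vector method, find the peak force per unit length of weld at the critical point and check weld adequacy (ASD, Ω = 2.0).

Total weld length L_w = 270 mm. Treat welds as unit-width lines.
Polar moment about centroid: J = 2[d³/12 + d(b/2)²] = 2[135³/12 + 135×75²] = 1929000 mm³.
Direct shear f_v = P/L_w = 53.1×10³ / 270 = 196.7 N/mm (vertical).
Torsion M = P·e = 53.1×10³ × 215 = 11416000 N·mm.
Critical point at (x, y) = (75, 67.5) from centroid. f_tx = M·y/J = 399.5 N/mm; f_ty = M·x/J = 443.9 N/mm.
Resultant f_max = √[f_tx² + (f_v + f_ty)²] = √[399.5² + (196.7 + 443.9)²] = 755 N/mm.
Capacity per unit length: r_n/Ω = (1/2.0) × 0.6 × 480 × (0.707 × 6) = 610.8 N/mm.
755 > 610.8 → NOT adequate.

f_max ≈ 755 N/mm; NOT adequate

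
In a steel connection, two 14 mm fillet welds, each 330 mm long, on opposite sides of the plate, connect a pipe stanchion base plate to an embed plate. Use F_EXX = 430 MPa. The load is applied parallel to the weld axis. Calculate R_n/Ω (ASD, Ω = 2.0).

Effective throat t_e = 0.707 × 14 = 9.898 mm.
Total length L = 660 mm; A_we = 9.898 × 660 = 6533 mm².
F_nw = 0.6 F_EXX = 0.6 × 430 = 258 MPa.
R_n = 258 × 6533 × 10⁻³ = 1685 kN; R_n/Ω = 1685/2.0 = 842.7 kN.

R_n/Ω ≈ 843 kN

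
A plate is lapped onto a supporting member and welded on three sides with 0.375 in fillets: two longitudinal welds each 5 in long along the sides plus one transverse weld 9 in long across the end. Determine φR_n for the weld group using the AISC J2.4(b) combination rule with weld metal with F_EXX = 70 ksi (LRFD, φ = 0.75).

φR_n ≈ 184 kips

t_e = 0.707 × 0.375 = 0.2651 in.
R_nwl = 0.6 × 70 × 0.2651 × 10 = 111.4 kips (longitudinal, 2 welds).
R_nwt = 0.6 × 70 × 0.2651 × 9 = 100.2 kips (transverse, base value).
(i) R_nwl + R_nwt = 211.6 kips; (ii) 0.85 R_nwl + 1.5 R_nwt = 245 kips.
R_n = max = 245 kips [governs: (ii)]; φR_n = 183.7 kips.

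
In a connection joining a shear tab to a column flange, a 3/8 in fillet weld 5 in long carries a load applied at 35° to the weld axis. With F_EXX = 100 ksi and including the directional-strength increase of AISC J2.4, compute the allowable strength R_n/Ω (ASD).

t_e = 0.707 × 0.375 = 0.2651 in; A_we = 0.2651 × 5 = 1.326 in².
Directional factor: 1.0 + 0.5 sin^1.5(35°) = 1.217.
F_nw = 0.6 × 100 × 1.217 = 73.03 ksi.
R_n/Ω = (73.03 × 1.326) / 2.0 = 48.41 kip.

R_n/Ω ≈ 48.4 kip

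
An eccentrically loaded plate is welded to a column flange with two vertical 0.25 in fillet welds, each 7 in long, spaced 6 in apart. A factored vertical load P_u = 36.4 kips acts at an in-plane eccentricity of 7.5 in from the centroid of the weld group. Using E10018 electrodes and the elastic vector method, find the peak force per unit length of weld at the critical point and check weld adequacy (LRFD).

E100XX → F_EXX = 100 ksi.
Total weld length L_w = 14 in. Treat welds as unit-width lines.
Polar moment about centroid: J = 2[d³/12 + d(b/2)²] = 2[7³/12 + 7×3²] = 183.2 in³.
Direct shear f_v = P/L_w = 36.4 / 14 = 2.6 kip/in (vertical).
Torsion M = P·e = 36.4 × 7.5 = 273 kip·in.
Critical point at (x, y) = (3, 3.5) from centroid. f_tx = M·y/J = 5.217 kip/in; f_ty = M·x/J = 4.471 kip/in.
Resultant f_max = √[f_tx² + (f_v + f_ty)²] = √[5.217² + (2.6 + 4.471)²] = 8.787 kip/in.
Capacity per unit length: φr_n = 0.75 × 0.6 × 100 × (0.707 × 0.25) = 7.954 kip/in.
8.787 > 7.954 → NOT adequate.

f_max ≈ 8.79 kip/in; NOT adequate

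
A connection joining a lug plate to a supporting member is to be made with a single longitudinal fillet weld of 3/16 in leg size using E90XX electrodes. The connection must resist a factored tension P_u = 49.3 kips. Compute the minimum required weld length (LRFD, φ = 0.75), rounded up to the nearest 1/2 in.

E90XX → F_EXX = 90 ksi.
Throat t_e = 0.707 × 0.1875 = 0.1326 in.
φr_n = 0.75 × 0.6 × 90 × 0.1326 = 5.369 kips/in.
L_req = P_u / φr_n = 49.3 / 5.369 = 9.183 in total.
Round up → use L = 9.5 in.

L = 9.5 in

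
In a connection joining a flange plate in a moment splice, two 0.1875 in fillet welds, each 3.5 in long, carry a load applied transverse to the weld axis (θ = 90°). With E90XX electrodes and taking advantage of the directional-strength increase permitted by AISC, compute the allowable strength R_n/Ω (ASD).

E90XX → F_EXX = 90 ksi.
t_e = 0.707 × 0.1875 = 0.1326 in; A_we = 0.1326 × 7 = 0.9279 in².
Directional factor: 1.0 + 0.5 sin^1.5(90°) = 1.5.
F_nw = 0.6 × 90 × 1.5 = 81 ksi.
R_n/Ω = (81 × 0.9279) / 2.0 = 37.58 kips.

R_n/Ω ≈ 37.6 kips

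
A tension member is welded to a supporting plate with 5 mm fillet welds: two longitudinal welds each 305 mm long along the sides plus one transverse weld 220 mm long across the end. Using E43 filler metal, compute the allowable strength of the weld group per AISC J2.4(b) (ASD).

E43XX → F_EXX = 430 MPa.
t_e = 0.707 × 5 = 3.535 mm.
R_nwl = 0.6 × 430 × 3.535 × 610 × 10⁻³ = 556.3 kN (longitudinal, 2 welds).
R_nwt = 0.6 × 430 × 3.535 × 220 × 10⁻³ = 200.6 kN (transverse, base value).
(i) R_nwl + R_nwt = 757 kN; (ii) 0.85 R_nwl + 1.5 R_nwt = 773.9 kN.
R_n = max = 773.9 kN [governs: (ii)]; R_n/Ω = 386.9 kN.

R_n/Ω ≈ 387 kN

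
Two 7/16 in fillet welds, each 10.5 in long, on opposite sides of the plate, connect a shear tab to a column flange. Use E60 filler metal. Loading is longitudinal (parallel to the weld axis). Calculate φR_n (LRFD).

E60XX → F_EXX = 60 ksi.
Effective throat t_e = 0.707 × 0.4375 = 0.3093 in.
Total length L = 21 in; A_we = 0.3093 × 21 = 6.496 in².
F_nw = 0.6 F_EXX = 0.6 × 60 = 36 ksi.
φR_n = 0.75 × 36 × 6.496 = 175.4 kips.

φR_n ≈ 175 kips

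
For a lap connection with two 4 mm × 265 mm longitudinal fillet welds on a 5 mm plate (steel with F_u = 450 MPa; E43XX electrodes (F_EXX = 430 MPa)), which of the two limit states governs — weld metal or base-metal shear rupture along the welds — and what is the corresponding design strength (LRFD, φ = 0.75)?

φR_n ≈ 290 kN (weld metal governs)

t_e = 0.707 × 4 = 2.828 mm; L = 530 mm.
Weld metal: φR_n = 0.75 × 0.6 × 430 × 2.828 × 530 × 10⁻³ = 290 kN.
Base metal (shear rupture): φR_n = 0.75 × 0.6 × 450 × 5 × 530 × 10⁻³ = 536.6 kN.
Governing: weld metal.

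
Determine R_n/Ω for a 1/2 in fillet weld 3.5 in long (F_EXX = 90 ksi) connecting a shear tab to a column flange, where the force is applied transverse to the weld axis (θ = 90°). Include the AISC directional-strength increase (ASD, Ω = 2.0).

R_n/Ω ≈ 50.1 kip

t_e = 0.707 × 0.5 = 0.3535 in; A_we = 0.3535 × 3.5 = 1.237 in².
Directional factor: 1.0 + 0.5 sin^1.5(90°) = 1.5.
F_nw = 0.6 × 90 × 1.5 = 81 ksi.
R_n/Ω = (81 × 1.237) / 2.0 = 50.11 kip.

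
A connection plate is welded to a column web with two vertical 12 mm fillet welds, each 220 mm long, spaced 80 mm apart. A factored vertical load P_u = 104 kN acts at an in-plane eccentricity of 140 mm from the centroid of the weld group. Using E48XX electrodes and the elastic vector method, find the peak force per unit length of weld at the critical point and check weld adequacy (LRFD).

E48XX → F_EXX = 480 MPa.
Total weld length L_w = 440 mm. Treat welds as unit-width lines.
Polar moment about centroid: J = 2[d³/12 + d(b/2)²] = 2[220³/12 + 220×40²] = 2479000 mm³.
Direct shear f_v = P/L_w = 104×10³ / 440 = 236.4 N/mm (vertical).
Torsion M = P·e = 104×10³ × 140 = 14560000 N·mm.
Critical point at (x, y) = (40, 110) from centroid. f_tx = M·y/J = 646.2 N/mm; f_ty = M·x/J = 235 N/mm.
Resultant f_max = √[f_tx² + (f_v + f_ty)²] = √[646.2² + (236.4 + 235)²] = 799.8 N/mm.
Capacity per unit length: φr_n = 0.75 × 0.6 × 480 × (0.707 × 12) = 1833 N/mm.
799.8 ≤ 1833 → adequate.

f_max ≈ 800 N/mm; adequate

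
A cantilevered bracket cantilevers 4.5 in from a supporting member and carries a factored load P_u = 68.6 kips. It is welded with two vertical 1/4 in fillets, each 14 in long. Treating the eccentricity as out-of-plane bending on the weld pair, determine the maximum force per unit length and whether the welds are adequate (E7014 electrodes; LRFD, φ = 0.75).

E70XX → F_EXX = 70 ksi.
L_w = 2 × 14 = 28 in; section modulus (unit throat) S = 2 × L²/6 = 65.33 in².
Direct shear f_v = P/L_w = 68.6/28 = 2.45 kip/in.
Moment M = P × e = 68.6 × 4.5 = 308.7 kip·in; bending f_b = M/S = 4.725 kip/in.
f_max = √(f_v² + f_b²) = √(2.45² + 4.725²) = 5.322 kip/in.
φr_n = 0.75 × 0.6 × 70 × (0.707 × 0.25) = 5.568 kip/in → adequate.

f_max ≈ 5.32 kip/in; adequate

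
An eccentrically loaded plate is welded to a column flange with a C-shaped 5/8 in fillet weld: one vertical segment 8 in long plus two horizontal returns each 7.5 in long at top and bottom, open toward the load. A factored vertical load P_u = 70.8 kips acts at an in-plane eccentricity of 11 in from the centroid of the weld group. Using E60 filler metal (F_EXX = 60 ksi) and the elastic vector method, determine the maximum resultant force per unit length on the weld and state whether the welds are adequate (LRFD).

Total weld length L_w = 23 in. Treat welds as unit-width lines.
Centroid: x̄ = 2×7.5×3.75 / 23 = 2.446 in from the vertical weld.
Polar moment about centroid: J = I_x + I_y = [8³/12 + 2×7.5×4²] + [8×2.446² + 2(7.5³/12 + 7.5×1.304²)] = 426.3 in³.
Direct shear f_v = P/L_w = 70.8 / 23 = 3.078 kip/in (vertical).
Torsion M = P·e = 70.8 × 11 = 778.8 kip·in.
Critical point at (x, y) = (5.054, 4) from centroid. f_tx = M·y/J = 7.307 kip/in; f_ty = M·x/J = 9.233 kip/in.
Resultant f_max = √[f_tx² + (f_v + f_ty)²] = √[7.307² + (3.078 + 9.233)²] = 14.32 kip/in.
Capacity per unit length: φr_n = 0.75 × 0.6 × 60 × (0.707 × 0.625) = 11.93 kip/in.
14.32 > 11.93 → NOT adequate.

f_max ≈ 14.3 kip/in; NOT adequate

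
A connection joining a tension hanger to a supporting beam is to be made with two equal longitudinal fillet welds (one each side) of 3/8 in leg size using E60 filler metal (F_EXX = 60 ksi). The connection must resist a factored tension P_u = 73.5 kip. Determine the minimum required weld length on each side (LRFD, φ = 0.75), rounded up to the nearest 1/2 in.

L = 5.5 in on each side

Throat t_e = 0.707 × 0.375 = 0.2651 in.
φr_n = 0.75 × 0.6 × 60 × 0.2651 = 7.158 kip/in.
L_req = P_u / φr_n = 73.5 / 7.158 = 10.27 in total.
Per side: 10.27 / 2 = 5.134 in.
Round up → use L = 5.5 in on each side.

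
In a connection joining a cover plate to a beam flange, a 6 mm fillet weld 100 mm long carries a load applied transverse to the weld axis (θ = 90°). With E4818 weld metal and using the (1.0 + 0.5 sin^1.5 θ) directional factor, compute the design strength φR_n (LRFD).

E48XX → F_EXX = 480 MPa.
t_e = 0.707 × 6 = 4.242 mm; A_we = 4.242 × 100 = 424.2 mm².
Directional factor: 1.0 + 0.5 sin^1.5(90°) = 1.5.
F_nw = 0.6 × 480 × 1.5 = 432 MPa.
φR_n = 0.75 × 432 × 424.2 × 10⁻³ = 137.4 kN.

φR_n ≈ 137 kN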